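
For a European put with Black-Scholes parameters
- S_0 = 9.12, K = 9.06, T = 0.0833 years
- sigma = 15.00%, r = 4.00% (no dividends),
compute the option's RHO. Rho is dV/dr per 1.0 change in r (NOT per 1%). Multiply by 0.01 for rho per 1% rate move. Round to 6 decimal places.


d1 = 0.2510777074; d2 = 0.2077850983
phi(d1) = 0.3865637276; exp(-qT) = 1.0000000000; exp(-rT) = 0.9966735450
N(-d2) = 0.4176983843
Rho = -K*T*exp(-rT)*N(-d2) = -9.0600 * 0.0833 * 0.9966735450 * 0.4176983843 = -0.314188

Answer: Rho = -0.314188


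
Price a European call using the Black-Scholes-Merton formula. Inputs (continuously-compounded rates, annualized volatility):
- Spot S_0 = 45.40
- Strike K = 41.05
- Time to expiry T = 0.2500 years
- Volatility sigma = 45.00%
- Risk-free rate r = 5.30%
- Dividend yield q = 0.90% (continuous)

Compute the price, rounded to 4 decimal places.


Answer: Price = 6.6989

Derivation:
d1 = (ln(S/K) + (r - q + 0.5*sigma^2) * T) / (sigma * sqrt(T)) = 0.60903897
d2 = d1 - sigma * sqrt(T) = 0.38403897
exp(-rT) = 0.98683739; exp(-qT) = 0.99775253
C = S_0 * exp(-qT) * N(d1) - K * exp(-rT) * N(d2)
N(d1) = 0.72875070; N(d2) = 0.64952522
C = 45.4000 * 0.99775253 * 0.72875070 - 41.0500 * 0.98683739 * 0.64952522 = 6.6989


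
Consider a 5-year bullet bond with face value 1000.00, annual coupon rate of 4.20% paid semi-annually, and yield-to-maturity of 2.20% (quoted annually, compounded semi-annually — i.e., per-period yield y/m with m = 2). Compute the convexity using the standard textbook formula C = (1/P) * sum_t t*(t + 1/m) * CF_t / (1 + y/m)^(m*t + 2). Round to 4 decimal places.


Coupon per period c = face * coupon_rate / m = 21.000000
Periods per year m = 2; per-period yield y/m = 0.011000
Number of cashflows N = 10
Cashflows (t years, CF_t, discount factor 1/(1+y/m)^(m*t), PV):
  t = 0.5000: CF_t = 21.000000, DF = 0.989120, PV = 20.771513
  t = 1.0000: CF_t = 21.000000, DF = 0.978358, PV = 20.545513
  t = 1.5000: CF_t = 21.000000, DF = 0.967713, PV = 20.321971
  t = 2.0000: CF_t = 21.000000, DF = 0.957184, PV = 20.100862
  t = 2.5000: CF_t = 21.000000, DF = 0.946769, PV = 19.882158
  t = 3.0000: CF_t = 21.000000, DF = 0.936468, PV = 19.665834
  t = 3.5000: CF_t = 21.000000, DF = 0.926279, PV = 19.451863
  t = 4.0000: CF_t = 21.000000, DF = 0.916201, PV = 19.240221
  t = 4.5000: CF_t = 21.000000, DF = 0.906232, PV = 19.030881
  t = 5.0000: CF_t = 1021.000000, DF = 0.896372, PV = 915.196154
Price P = sum_t PV_t = 1094.206969
Convexity numerator sum_t t*(t + 1/m) * CF_t / (1+y/m)^(m*t + 2):
  t = 0.5000: term = 10.160986
  t = 1.0000: term = 30.151292
  t = 1.5000: term = 59.646473
  t = 2.0000: term = 98.329168
  t = 2.5000: term = 145.888974
  t = 3.0000: term = 202.022318
  t = 3.5000: term = 266.432334
  t = 4.0000: term = 338.828742
  t = 4.5000: term = 418.927723
  t = 5.0000: term = 24623.204320
Convexity = (1/P) * sum = 26193.592331 / 1094.206969 = 23.938426

Answer: Convexity = 23.9384


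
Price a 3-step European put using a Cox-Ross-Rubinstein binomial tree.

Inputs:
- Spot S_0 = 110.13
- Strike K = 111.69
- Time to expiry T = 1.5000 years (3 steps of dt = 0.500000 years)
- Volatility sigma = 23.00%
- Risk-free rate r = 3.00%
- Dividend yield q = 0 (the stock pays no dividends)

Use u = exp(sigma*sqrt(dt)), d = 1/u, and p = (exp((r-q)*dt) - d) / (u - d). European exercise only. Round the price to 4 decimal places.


Answer: Price = V(0,0) = 11.5005

Derivation:
dt = T/N = 0.500000
u = exp(sigma*sqrt(dt)) = 1.176607; d = 1/u = 0.849902
p = (exp((r-q)*dt) - d) / (u - d) = 0.505690
Discount per step: exp(-r*dt) = 0.985112
Stock lattice S(k, i) with i counting down-moves:
  k=0: S(0,0) = 110.1300
  k=1: S(1,0) = 129.5797; S(1,1) = 93.5997
  k=2: S(2,0) = 152.4643; S(2,1) = 110.1300; S(2,2) = 79.5505
  k=3: S(3,0) = 179.3905; S(3,1) = 129.5797; S(3,2) = 93.5997; S(3,3) = 67.6101
Terminal payoffs V(N, i) = max(K - S_T, 0):
  V(3,0) = 0.000000; V(3,1) = 0.000000; V(3,2) = 18.090324; V(3,3) = 44.079871
Backward induction: V(k, i) = exp(-r*dt) * [p * V(k+1, i) + (1-p) * V(k+1, i+1)].
  V(2,0) = exp(-r*dt) * [p*0.000000 + (1-p)*0.000000] = 0.000000
  V(2,1) = exp(-r*dt) * [p*0.000000 + (1-p)*18.090324] = 8.809099
  V(2,2) = exp(-r*dt) * [p*18.090324 + (1-p)*44.079871] = 30.476627
  V(1,0) = exp(-r*dt) * [p*0.000000 + (1-p)*8.809099] = 4.289598
  V(1,1) = exp(-r*dt) * [p*8.809099 + (1-p)*30.476627] = 19.228970
  V(0,0) = exp(-r*dt) * [p*4.289598 + (1-p)*19.228970] = 11.500475


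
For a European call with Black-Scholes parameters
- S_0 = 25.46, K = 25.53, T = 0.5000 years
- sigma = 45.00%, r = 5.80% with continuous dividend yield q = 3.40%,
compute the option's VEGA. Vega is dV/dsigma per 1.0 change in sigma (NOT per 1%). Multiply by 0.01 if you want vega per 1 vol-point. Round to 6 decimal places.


d1 = 0.1881826793; d2 = -0.1300153723
phi(d1) = 0.3919406344; exp(-qT) = 0.9831436846; exp(-rT) = 0.9714164645
Vega = S * exp(-qT) * phi(d1) * sqrt(T) = 25.4600 * 0.9831436846 * 0.3919406344 * 0.7071067812 = 6.937144

Answer: Vega = 6.937144


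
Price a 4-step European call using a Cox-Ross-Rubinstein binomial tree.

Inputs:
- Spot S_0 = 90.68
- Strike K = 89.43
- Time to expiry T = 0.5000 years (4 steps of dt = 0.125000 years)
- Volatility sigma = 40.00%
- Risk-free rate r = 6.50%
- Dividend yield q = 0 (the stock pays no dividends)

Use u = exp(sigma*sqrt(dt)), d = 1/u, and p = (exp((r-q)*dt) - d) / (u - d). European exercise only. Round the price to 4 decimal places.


dt = T/N = 0.125000
u = exp(sigma*sqrt(dt)) = 1.151910; d = 1/u = 0.868123
p = (exp((r-q)*dt) - d) / (u - d) = 0.493451
Discount per step: exp(-r*dt) = 0.991908
Stock lattice S(k, i) with i counting down-moves:
  k=0: S(0,0) = 90.6800
  k=1: S(1,0) = 104.4552; S(1,1) = 78.7214
  k=2: S(2,0) = 120.3230; S(2,1) = 90.6800; S(2,2) = 68.3399
  k=3: S(3,0) = 138.6012; S(3,1) = 104.4552; S(3,2) = 78.7214; S(3,3) = 59.3275
  k=4: S(4,0) = 159.6561; S(4,1) = 120.3230; S(4,2) = 90.6800; S(4,3) = 68.3399; S(4,4) = 51.5036
Terminal payoffs V(N, i) = max(S_T - K, 0):
  V(4,0) = 70.226120; V(4,1) = 30.892969; V(4,2) = 1.250000; V(4,3) = 0.000000; V(4,4) = 0.000000
Backward induction: V(k, i) = exp(-r*dt) * [p * V(k+1, i) + (1-p) * V(k+1, i+1)].
  V(3,0) = exp(-r*dt) * [p*70.226120 + (1-p)*30.892969] = 49.894896
  V(3,1) = exp(-r*dt) * [p*30.892969 + (1-p)*1.250000] = 15.748865
  V(3,2) = exp(-r*dt) * [p*1.250000 + (1-p)*0.000000] = 0.611822
  V(3,3) = exp(-r*dt) * [p*0.000000 + (1-p)*0.000000] = 0.000000
  V(2,0) = exp(-r*dt) * [p*49.894896 + (1-p)*15.748865] = 32.334463
  V(2,1) = exp(-r*dt) * [p*15.748865 + (1-p)*0.611822] = 8.015814
  V(2,2) = exp(-r*dt) * [p*0.611822 + (1-p)*0.000000] = 0.299461
  V(1,0) = exp(-r*dt) * [p*32.334463 + (1-p)*8.015814] = 19.853900
  V(1,1) = exp(-r*dt) * [p*8.015814 + (1-p)*0.299461] = 4.073867
  V(0,0) = exp(-r*dt) * [p*19.853900 + (1-p)*4.073867] = 11.764560

Answer: Price = V(0,0) = 11.7646


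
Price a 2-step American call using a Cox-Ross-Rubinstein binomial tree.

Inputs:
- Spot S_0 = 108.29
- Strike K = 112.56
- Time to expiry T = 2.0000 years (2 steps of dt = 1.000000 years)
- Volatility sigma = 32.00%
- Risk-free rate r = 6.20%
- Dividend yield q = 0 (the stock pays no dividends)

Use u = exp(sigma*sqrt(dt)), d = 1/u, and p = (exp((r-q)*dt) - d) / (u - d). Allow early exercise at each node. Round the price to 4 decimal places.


dt = T/N = 1.000000
u = exp(sigma*sqrt(dt)) = 1.377128; d = 1/u = 0.726149
p = (exp((r-q)*dt) - d) / (u - d) = 0.518931
Discount per step: exp(-r*dt) = 0.939883
Stock lattice S(k, i) with i counting down-moves:
  k=0: S(0,0) = 108.2900
  k=1: S(1,0) = 149.1292; S(1,1) = 78.6347
  k=2: S(2,0) = 205.3699; S(2,1) = 108.2900; S(2,2) = 57.1005
Terminal payoffs V(N, i) = max(S_T - K, 0):
  V(2,0) = 92.809914; V(2,1) = 0.000000; V(2,2) = 0.000000
Backward induction: V(k, i) = exp(-r*dt) * [p * V(k+1, i) + (1-p) * V(k+1, i+1)]; then take max(V_cont, immediate exercise) for American.
  V(1,0) = exp(-r*dt) * [p*92.809914 + (1-p)*0.000000] = 45.266620; exercise = 36.569166; V(1,0) = max -> 45.266620
  V(1,1) = exp(-r*dt) * [p*0.000000 + (1-p)*0.000000] = 0.000000; exercise = 0.000000; V(1,1) = max -> 0.000000
  V(0,0) = exp(-r*dt) * [p*45.266620 + (1-p)*0.000000] = 22.078104; exercise = 0.000000; V(0,0) = max -> 22.078104

Answer: Price = V(0,0) = 22.0781


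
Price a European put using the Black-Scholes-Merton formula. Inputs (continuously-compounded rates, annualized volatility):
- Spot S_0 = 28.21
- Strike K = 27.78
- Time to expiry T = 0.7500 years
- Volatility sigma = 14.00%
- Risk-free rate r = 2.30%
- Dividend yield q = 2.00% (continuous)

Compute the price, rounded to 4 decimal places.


d1 = (ln(S/K) + (r - q + 0.5*sigma^2) * T) / (sigma * sqrt(T)) = 0.20586816
d2 = d1 - sigma * sqrt(T) = 0.08462460
exp(-rT) = 0.98289793; exp(-qT) = 0.98511194
P = K * exp(-rT) * N(-d2) - S_0 * exp(-qT) * N(-d1)
N(-d1) = 0.41844695; N(-d2) = 0.46627992
P = 27.7800 * 0.98289793 * 0.46627992 - 28.2100 * 0.98511194 * 0.41844695 = 1.1031

Answer: Price = 1.1031


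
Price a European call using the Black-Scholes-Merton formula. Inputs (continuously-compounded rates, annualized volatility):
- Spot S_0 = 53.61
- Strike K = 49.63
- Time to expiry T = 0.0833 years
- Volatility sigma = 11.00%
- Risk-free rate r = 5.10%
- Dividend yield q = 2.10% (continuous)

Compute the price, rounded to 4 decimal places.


Answer: Price = 4.0999

Derivation:
d1 = (ln(S/K) + (r - q + 0.5*sigma^2) * T) / (sigma * sqrt(T)) = 2.52435782
d2 = d1 - sigma * sqrt(T) = 2.49260991
exp(-rT) = 0.99576071; exp(-qT) = 0.99825223
C = S_0 * exp(-qT) * N(d1) - K * exp(-rT) * N(d2)
N(d1) = 0.99420451; N(d2) = 0.99365960
C = 53.6100 * 0.99825223 * 0.99420451 - 49.6300 * 0.99576071 * 0.99365960 = 4.0999


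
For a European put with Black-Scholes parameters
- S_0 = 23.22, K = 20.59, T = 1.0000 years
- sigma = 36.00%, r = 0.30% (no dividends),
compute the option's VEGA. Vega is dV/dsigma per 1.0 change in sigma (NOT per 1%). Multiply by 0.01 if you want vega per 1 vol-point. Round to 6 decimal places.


d1 = 0.5222457090; d2 = 0.1622457090
phi(d1) = 0.3480849139; exp(-qT) = 1.0000000000; exp(-rT) = 0.9970044955
Vega = S * exp(-qT) * phi(d1) * sqrt(T) = 23.2200 * 1.0000000000 * 0.3480849139 * 1.0000000000 = 8.082532

Answer: Vega = 8.082532


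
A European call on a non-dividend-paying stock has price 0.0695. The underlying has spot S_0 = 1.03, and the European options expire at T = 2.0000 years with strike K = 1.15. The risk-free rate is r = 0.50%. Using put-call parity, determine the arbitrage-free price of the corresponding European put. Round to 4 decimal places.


Answer: Put price = 0.1781

Derivation:
Put-call parity: C - P = S_0 * exp(-qT) - K * exp(-rT).
S_0 * exp(-qT) = 1.0300 * 1.00000000 = 1.03000000
K * exp(-rT) = 1.1500 * 0.99004983 = 1.13855731
P = C - S*exp(-qT) + K*exp(-rT)
P = 0.0695 - 1.03000000 + 1.13855731 = 0.1781


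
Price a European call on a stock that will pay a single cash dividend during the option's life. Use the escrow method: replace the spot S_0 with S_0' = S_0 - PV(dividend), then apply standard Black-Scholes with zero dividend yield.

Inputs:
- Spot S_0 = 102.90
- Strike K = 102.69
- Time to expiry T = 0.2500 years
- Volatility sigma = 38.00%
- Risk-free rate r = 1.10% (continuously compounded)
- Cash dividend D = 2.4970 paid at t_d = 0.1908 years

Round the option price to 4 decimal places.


Answer: Price = 6.7164

Derivation:
PV(D) = D * exp(-r * t_d) = 2.4970 * 0.99790340 = 2.49176479
S_0' = S_0 - PV(D) = 102.9000 - 2.49176479 = 100.40823521
d1 = (ln(S_0'/K) + (r + sigma^2/2)*T) / (sigma*sqrt(T)) = -0.00879218
d2 = d1 - sigma*sqrt(T) = -0.19879218
exp(-rT) = 0.99725378
N(d1) = 0.49649247; N(d2) = 0.42121266
C = S_0' * N(d1) - K * exp(-rT) * N(d2) = 100.40823521 * 0.49649247 - 102.6900 * 0.99725378 * 0.42121266 = 6.7164


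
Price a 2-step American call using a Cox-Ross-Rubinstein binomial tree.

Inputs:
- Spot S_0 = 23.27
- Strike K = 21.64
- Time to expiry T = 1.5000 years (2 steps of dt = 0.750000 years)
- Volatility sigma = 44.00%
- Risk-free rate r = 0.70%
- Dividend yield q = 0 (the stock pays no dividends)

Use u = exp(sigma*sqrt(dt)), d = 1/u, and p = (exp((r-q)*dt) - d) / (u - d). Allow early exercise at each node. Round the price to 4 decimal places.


Answer: Price = V(0,0) = 5.5366

Derivation:
dt = T/N = 0.750000
u = exp(sigma*sqrt(dt)) = 1.463823; d = 1/u = 0.683143
p = (exp((r-q)*dt) - d) / (u - d) = 0.412616
Discount per step: exp(-r*dt) = 0.994764
Stock lattice S(k, i) with i counting down-moves:
  k=0: S(0,0) = 23.2700
  k=1: S(1,0) = 34.0632; S(1,1) = 15.8967
  k=2: S(2,0) = 49.8624; S(2,1) = 23.2700; S(2,2) = 10.8597
Terminal payoffs V(N, i) = max(S_T - K, 0):
  V(2,0) = 28.222406; V(2,1) = 1.630000; V(2,2) = 0.000000
Backward induction: V(k, i) = exp(-r*dt) * [p * V(k+1, i) + (1-p) * V(k+1, i+1)]; then take max(V_cont, immediate exercise) for American.
  V(1,0) = exp(-r*dt) * [p*28.222406 + (1-p)*1.630000] = 12.536462; exercise = 12.423150; V(1,0) = max -> 12.536462
  V(1,1) = exp(-r*dt) * [p*1.630000 + (1-p)*0.000000] = 0.669042; exercise = 0.000000; V(1,1) = max -> 0.669042
  V(0,0) = exp(-r*dt) * [p*12.536462 + (1-p)*0.669042] = 5.536586; exercise = 1.630000; V(0,0) = max -> 5.536586


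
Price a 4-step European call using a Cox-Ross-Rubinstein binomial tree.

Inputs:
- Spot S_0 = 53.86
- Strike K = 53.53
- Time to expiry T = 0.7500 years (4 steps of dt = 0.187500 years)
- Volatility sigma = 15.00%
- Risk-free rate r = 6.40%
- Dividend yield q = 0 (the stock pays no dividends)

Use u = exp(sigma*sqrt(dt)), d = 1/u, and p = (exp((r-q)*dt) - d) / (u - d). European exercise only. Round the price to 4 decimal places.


Answer: Price = V(0,0) = 4.2455

Derivation:
dt = T/N = 0.187500
u = exp(sigma*sqrt(dt)) = 1.067108; d = 1/u = 0.937113
p = (exp((r-q)*dt) - d) / (u - d) = 0.576635
Discount per step: exp(-r*dt) = 0.988072
Stock lattice S(k, i) with i counting down-moves:
  k=0: S(0,0) = 53.8600
  k=1: S(1,0) = 57.4744; S(1,1) = 50.4729
  k=2: S(2,0) = 61.3314; S(2,1) = 53.8600; S(2,2) = 47.2988
  k=3: S(3,0) = 65.4472; S(3,1) = 57.4744; S(3,2) = 50.4729; S(3,3) = 44.3243
  k=4: S(4,0) = 69.8392; S(4,1) = 61.3314; S(4,2) = 53.8600; S(4,3) = 47.2988; S(4,4) = 41.5368
Terminal payoffs V(N, i) = max(S_T - K, 0):
  V(4,0) = 16.309218; V(4,1) = 7.801397; V(4,2) = 0.330000; V(4,3) = 0.000000; V(4,4) = 0.000000
Backward induction: V(k, i) = exp(-r*dt) * [p * V(k+1, i) + (1-p) * V(k+1, i+1)].
  V(3,0) = exp(-r*dt) * [p*16.309218 + (1-p)*7.801397] = 12.555727
  V(3,1) = exp(-r*dt) * [p*7.801397 + (1-p)*0.330000] = 4.582942
  V(3,2) = exp(-r*dt) * [p*0.330000 + (1-p)*0.000000] = 0.188020
  V(3,3) = exp(-r*dt) * [p*0.000000 + (1-p)*0.000000] = 0.000000
  V(2,0) = exp(-r*dt) * [p*12.555727 + (1-p)*4.582942] = 9.070823
  V(2,1) = exp(-r*dt) * [p*4.582942 + (1-p)*0.188020] = 2.689813
  V(2,2) = exp(-r*dt) * [p*0.188020 + (1-p)*0.000000] = 0.107125
  V(1,0) = exp(-r*dt) * [p*9.070823 + (1-p)*2.689813] = 6.293351
  V(1,1) = exp(-r*dt) * [p*2.689813 + (1-p)*0.107125] = 1.577351
  V(0,0) = exp(-r*dt) * [p*6.293351 + (1-p)*1.577351] = 4.245509


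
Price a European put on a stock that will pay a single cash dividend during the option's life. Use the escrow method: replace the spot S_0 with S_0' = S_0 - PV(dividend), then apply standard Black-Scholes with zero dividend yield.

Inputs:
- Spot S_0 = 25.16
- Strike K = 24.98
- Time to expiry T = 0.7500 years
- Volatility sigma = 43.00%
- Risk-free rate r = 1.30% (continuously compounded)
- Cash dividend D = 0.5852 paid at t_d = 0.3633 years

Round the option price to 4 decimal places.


Answer: Price = 3.7227

Derivation:
PV(D) = D * exp(-r * t_d) = 0.5852 * 0.99528824 = 0.58244268
S_0' = S_0 - PV(D) = 25.1600 - 0.58244268 = 24.57755732
d1 = (ln(S_0'/K) + (r + sigma^2/2)*T) / (sigma*sqrt(T)) = 0.16876275
d2 = d1 - sigma*sqrt(T) = -0.20362817
exp(-rT) = 0.99029738
N(-d1) = 0.43299163; N(-d2) = 0.58067796
P = K * exp(-rT) * N(-d2) - S_0' * N(-d1) = 24.9800 * 0.99029738 * 0.58067796 - 24.57755732 * 0.43299163 = 3.7227


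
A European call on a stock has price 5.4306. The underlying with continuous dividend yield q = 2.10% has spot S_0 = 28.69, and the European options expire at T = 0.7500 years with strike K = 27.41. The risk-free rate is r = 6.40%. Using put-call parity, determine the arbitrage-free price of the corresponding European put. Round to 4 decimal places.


Answer: Put price = 3.3143

Derivation:
Put-call parity: C - P = S_0 * exp(-qT) - K * exp(-rT).
S_0 * exp(-qT) = 28.6900 * 0.98437338 = 28.24167235
K * exp(-rT) = 27.4100 * 0.95313379 = 26.12539710
P = C - S*exp(-qT) + K*exp(-rT)
P = 5.4306 - 28.24167235 + 26.12539710 = 3.3143


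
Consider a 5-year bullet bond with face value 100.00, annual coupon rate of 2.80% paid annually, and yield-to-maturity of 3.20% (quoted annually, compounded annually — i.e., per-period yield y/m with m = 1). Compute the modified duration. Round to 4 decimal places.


Coupon per period c = face * coupon_rate / m = 2.800000
Periods per year m = 1; per-period yield y/m = 0.032000
Number of cashflows N = 5
Cashflows (t years, CF_t, discount factor 1/(1+y/m)^(m*t), PV):
  t = 1.0000: CF_t = 2.800000, DF = 0.968992, PV = 2.713178
  t = 2.0000: CF_t = 2.800000, DF = 0.938946, PV = 2.629049
  t = 3.0000: CF_t = 2.800000, DF = 0.909831, PV = 2.547528
  t = 4.0000: CF_t = 2.800000, DF = 0.881620, PV = 2.468535
  t = 5.0000: CF_t = 102.800000, DF = 0.854283, PV = 87.820242
Price P = sum_t PV_t = 98.178531
First compute Macaulay numerator sum_t t * PV_t:
  t * PV_t at t = 1.0000: 2.713178
  t * PV_t at t = 2.0000: 5.258097
  t * PV_t at t = 3.0000: 7.642584
  t * PV_t at t = 4.0000: 9.874139
  t * PV_t at t = 5.0000: 439.101209
Macaulay duration D = 464.589207 / 98.178531 = 4.732086
Modified duration = D / (1 + y/m) = 4.732086 / (1 + 0.032000) = 4.585354

Answer: Modified duration = 4.5854


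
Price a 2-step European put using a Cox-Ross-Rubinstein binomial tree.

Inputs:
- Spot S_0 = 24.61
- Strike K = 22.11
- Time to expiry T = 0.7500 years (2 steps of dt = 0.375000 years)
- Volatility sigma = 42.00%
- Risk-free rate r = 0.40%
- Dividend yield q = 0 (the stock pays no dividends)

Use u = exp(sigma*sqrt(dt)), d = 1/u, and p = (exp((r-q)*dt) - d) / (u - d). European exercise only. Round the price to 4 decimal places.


Answer: Price = V(0,0) = 2.3214

Derivation:
dt = T/N = 0.375000
u = exp(sigma*sqrt(dt)) = 1.293299; d = 1/u = 0.773216
p = (exp((r-q)*dt) - d) / (u - d) = 0.438939
Discount per step: exp(-r*dt) = 0.998501
Stock lattice S(k, i) with i counting down-moves:
  k=0: S(0,0) = 24.6100
  k=1: S(1,0) = 31.8281; S(1,1) = 19.0289
  k=2: S(2,0) = 41.1632; S(2,1) = 24.6100; S(2,2) = 14.7134
Terminal payoffs V(N, i) = max(K - S_T, 0):
  V(2,0) = 0.000000; V(2,1) = 0.000000; V(2,2) = 7.396580
Backward induction: V(k, i) = exp(-r*dt) * [p * V(k+1, i) + (1-p) * V(k+1, i+1)].
  V(1,0) = exp(-r*dt) * [p*0.000000 + (1-p)*0.000000] = 0.000000
  V(1,1) = exp(-r*dt) * [p*0.000000 + (1-p)*7.396580] = 4.143710
  V(0,0) = exp(-r*dt) * [p*0.000000 + (1-p)*4.143710] = 2.321388


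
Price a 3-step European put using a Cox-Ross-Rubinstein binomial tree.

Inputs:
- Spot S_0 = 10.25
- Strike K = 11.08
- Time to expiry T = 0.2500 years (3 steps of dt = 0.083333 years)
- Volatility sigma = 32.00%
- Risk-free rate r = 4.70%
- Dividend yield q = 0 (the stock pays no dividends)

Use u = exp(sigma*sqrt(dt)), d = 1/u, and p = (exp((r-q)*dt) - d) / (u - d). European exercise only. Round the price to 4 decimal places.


Answer: Price = V(0,0) = 1.0588

Derivation:
dt = T/N = 0.083333
u = exp(sigma*sqrt(dt)) = 1.096777; d = 1/u = 0.911762
p = (exp((r-q)*dt) - d) / (u - d) = 0.498133
Discount per step: exp(-r*dt) = 0.996091
Stock lattice S(k, i) with i counting down-moves:
  k=0: S(0,0) = 10.2500
  k=1: S(1,0) = 11.2420; S(1,1) = 9.3456
  k=2: S(2,0) = 12.3299; S(2,1) = 10.2500; S(2,2) = 8.5209
  k=3: S(3,0) = 13.5232; S(3,1) = 11.2420; S(3,2) = 9.3456; S(3,3) = 7.7691
Terminal payoffs V(N, i) = max(K - S_T, 0):
  V(3,0) = 0.000000; V(3,1) = 0.000000; V(3,2) = 1.734437; V(3,3) = 3.310937
Backward induction: V(k, i) = exp(-r*dt) * [p * V(k+1, i) + (1-p) * V(k+1, i+1)].
  V(2,0) = exp(-r*dt) * [p*0.000000 + (1-p)*0.000000] = 0.000000
  V(2,1) = exp(-r*dt) * [p*0.000000 + (1-p)*1.734437] = 0.867054
  V(2,2) = exp(-r*dt) * [p*1.734437 + (1-p)*3.310937] = 2.515757
  V(1,0) = exp(-r*dt) * [p*0.000000 + (1-p)*0.867054] = 0.433444
  V(1,1) = exp(-r*dt) * [p*0.867054 + (1-p)*2.515757] = 1.687859
  V(0,0) = exp(-r*dt) * [p*0.433444 + (1-p)*1.687859] = 1.058838


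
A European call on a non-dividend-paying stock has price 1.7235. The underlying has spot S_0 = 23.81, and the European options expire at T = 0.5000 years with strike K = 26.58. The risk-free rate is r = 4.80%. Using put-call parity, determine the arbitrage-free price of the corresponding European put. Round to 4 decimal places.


Put-call parity: C - P = S_0 * exp(-qT) - K * exp(-rT).
S_0 * exp(-qT) = 23.8100 * 1.00000000 = 23.81000000
K * exp(-rT) = 26.5800 * 0.97628571 = 25.94967417
P = C - S*exp(-qT) + K*exp(-rT)
P = 1.7235 - 23.81000000 + 25.94967417 = 3.8632

Answer: Put price = 3.8632


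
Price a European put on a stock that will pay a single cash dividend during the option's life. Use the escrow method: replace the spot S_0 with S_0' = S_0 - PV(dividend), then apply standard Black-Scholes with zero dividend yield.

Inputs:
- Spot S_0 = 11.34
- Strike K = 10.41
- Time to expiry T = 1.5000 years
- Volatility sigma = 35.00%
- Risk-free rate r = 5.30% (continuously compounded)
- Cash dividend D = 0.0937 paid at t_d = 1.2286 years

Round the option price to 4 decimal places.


Answer: Price = 1.0676

Derivation:
PV(D) = D * exp(-r * t_d) = 0.0937 * 0.93695896 = 0.08779305
S_0' = S_0 - PV(D) = 11.3400 - 0.08779305 = 11.25220695
d1 = (ln(S_0'/K) + (r + sigma^2/2)*T) / (sigma*sqrt(T)) = 0.58128118
d2 = d1 - sigma*sqrt(T) = 0.15262047
exp(-rT) = 0.92357802
N(-d1) = 0.28052548; N(-d2) = 0.43934879
P = K * exp(-rT) * N(-d2) - S_0' * N(-d1) = 10.4100 * 0.92357802 * 0.43934879 - 11.25220695 * 0.28052548 = 1.0676


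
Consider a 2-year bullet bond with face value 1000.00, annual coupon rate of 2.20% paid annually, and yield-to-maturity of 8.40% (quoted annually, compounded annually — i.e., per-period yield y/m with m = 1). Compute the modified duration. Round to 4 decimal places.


Answer: Modified duration = 1.8240

Derivation:
Coupon per period c = face * coupon_rate / m = 22.000000
Periods per year m = 1; per-period yield y/m = 0.084000
Number of cashflows N = 2
Cashflows (t years, CF_t, discount factor 1/(1+y/m)^(m*t), PV):
  t = 1.0000: CF_t = 22.000000, DF = 0.922509, PV = 20.295203
  t = 2.0000: CF_t = 1022.000000, DF = 0.851023, PV = 869.745782
Price P = sum_t PV_t = 890.040985
First compute Macaulay numerator sum_t t * PV_t:
  t * PV_t at t = 1.0000: 20.295203
  t * PV_t at t = 2.0000: 1739.491565
Macaulay duration D = 1759.786768 / 890.040985 = 1.977197
Modified duration = D / (1 + y/m) = 1.977197 / (1 + 0.084000) = 1.823983


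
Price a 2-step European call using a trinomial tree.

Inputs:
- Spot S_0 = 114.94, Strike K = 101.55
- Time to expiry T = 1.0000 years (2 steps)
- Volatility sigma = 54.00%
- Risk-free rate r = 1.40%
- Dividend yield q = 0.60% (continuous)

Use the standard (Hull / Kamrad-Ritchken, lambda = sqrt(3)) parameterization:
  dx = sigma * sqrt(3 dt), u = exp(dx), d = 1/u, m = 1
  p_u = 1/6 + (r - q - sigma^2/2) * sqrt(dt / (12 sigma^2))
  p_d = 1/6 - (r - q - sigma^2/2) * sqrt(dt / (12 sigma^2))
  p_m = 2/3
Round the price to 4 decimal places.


Answer: Price = V(0,0) = 29.0498

Derivation:
dt = T/N = 0.500000; dx = sigma*sqrt(3*dt) = 0.661362
u = exp(dx) = 1.937430; d = 1/u = 0.516148
p_u = 0.114577, p_m = 0.666667, p_d = 0.218756
Discount per step: exp(-r*dt) = 0.993024
Stock lattice S(k, j) with j the centered position index:
  k=0: S(0,+0) = 114.9400
  k=1: S(1,-1) = 59.3260; S(1,+0) = 114.9400; S(1,+1) = 222.6882
  k=2: S(2,-2) = 30.6210; S(2,-1) = 59.3260; S(2,+0) = 114.9400; S(2,+1) = 222.6882; S(2,+2) = 431.4427
Terminal payoffs V(N, j) = max(S_T - K, 0):
  V(2,-2) = 0.000000; V(2,-1) = 0.000000; V(2,+0) = 13.390000; V(2,+1) = 121.138177; V(2,+2) = 329.892702
Backward induction: V(k, j) = exp(-r*dt) * [p_u * V(k+1, j+1) + p_m * V(k+1, j) + p_d * V(k+1, j-1)]
  V(1,-1) = exp(-r*dt) * [p_u*13.390000 + p_m*0.000000 + p_d*0.000000] = 1.523487
  V(1,+0) = exp(-r*dt) * [p_u*121.138177 + p_m*13.390000 + p_d*0.000000] = 22.647254
  V(1,+1) = exp(-r*dt) * [p_u*329.892702 + p_m*121.138177 + p_d*13.390000] = 120.638681
  V(0,+0) = exp(-r*dt) * [p_u*120.638681 + p_m*22.647254 + p_d*1.523487] = 29.049823


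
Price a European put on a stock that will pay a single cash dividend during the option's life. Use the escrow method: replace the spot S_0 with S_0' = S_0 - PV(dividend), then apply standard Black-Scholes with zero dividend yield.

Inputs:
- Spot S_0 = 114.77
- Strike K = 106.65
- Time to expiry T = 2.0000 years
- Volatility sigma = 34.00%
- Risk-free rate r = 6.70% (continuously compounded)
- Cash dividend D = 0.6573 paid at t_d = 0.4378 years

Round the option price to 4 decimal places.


PV(D) = D * exp(-r * t_d) = 0.6573 * 0.97109343 = 0.63829971
S_0' = S_0 - PV(D) = 114.7700 - 0.63829971 = 114.13170029
d1 = (ln(S_0'/K) + (r + sigma^2/2)*T) / (sigma*sqrt(T)) = 0.66010623
d2 = d1 - sigma*sqrt(T) = 0.17927362
exp(-rT) = 0.87459006
N(-d1) = 0.25459283; N(-d2) = 0.42886143
P = K * exp(-rT) * N(-d2) - S_0' * N(-d1) = 106.6500 * 0.87459006 * 0.42886143 - 114.13170029 * 0.25459283 = 10.9450

Answer: Price = 10.9450


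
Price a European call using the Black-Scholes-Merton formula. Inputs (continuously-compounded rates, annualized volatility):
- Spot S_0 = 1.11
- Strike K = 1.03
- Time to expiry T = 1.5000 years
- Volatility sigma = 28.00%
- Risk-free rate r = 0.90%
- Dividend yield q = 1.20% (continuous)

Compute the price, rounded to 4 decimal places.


Answer: Price = 0.1834

Derivation:
d1 = (ln(S/K) + (r - q + 0.5*sigma^2) * T) / (sigma * sqrt(T)) = 0.37646678
d2 = d1 - sigma * sqrt(T) = 0.03353822
exp(-rT) = 0.98659072; exp(-qT) = 0.98216103
C = S_0 * exp(-qT) * N(d1) - K * exp(-rT) * N(d2)
N(d1) = 0.64671505; N(d2) = 0.51337731
C = 1.1100 * 0.98216103 * 0.64671505 - 1.0300 * 0.98659072 * 0.51337731 = 0.1834


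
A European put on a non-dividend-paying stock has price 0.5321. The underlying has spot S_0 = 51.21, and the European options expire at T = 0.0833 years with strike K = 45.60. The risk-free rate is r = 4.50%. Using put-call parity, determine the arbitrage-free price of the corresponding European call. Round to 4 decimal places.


Put-call parity: C - P = S_0 * exp(-qT) - K * exp(-rT).
S_0 * exp(-qT) = 51.2100 * 1.00000000 = 51.21000000
K * exp(-rT) = 45.6000 * 0.99625852 = 45.42938837
C = P + S*exp(-qT) - K*exp(-rT)
C = 0.5321 + 51.21000000 - 45.42938837 = 6.3127

Answer: Call price = 6.3127


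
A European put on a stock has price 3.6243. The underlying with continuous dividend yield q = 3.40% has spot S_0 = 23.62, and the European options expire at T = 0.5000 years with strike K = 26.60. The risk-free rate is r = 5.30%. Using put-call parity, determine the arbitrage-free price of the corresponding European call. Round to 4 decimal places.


Answer: Call price = 0.9418

Derivation:
Put-call parity: C - P = S_0 * exp(-qT) - K * exp(-rT).
S_0 * exp(-qT) = 23.6200 * 0.98314368 = 23.22185383
K * exp(-rT) = 26.6000 * 0.97384804 = 25.90435797
C = P + S*exp(-qT) - K*exp(-rT)
C = 3.6243 + 23.22185383 - 25.90435797 = 0.9418


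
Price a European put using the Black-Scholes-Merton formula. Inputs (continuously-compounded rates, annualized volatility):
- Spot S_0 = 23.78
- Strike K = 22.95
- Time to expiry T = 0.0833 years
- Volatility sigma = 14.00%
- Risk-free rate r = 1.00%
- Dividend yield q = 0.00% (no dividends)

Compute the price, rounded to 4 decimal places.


d1 = (ln(S/K) + (r - q + 0.5*sigma^2) * T) / (sigma * sqrt(T)) = 0.92005876
d2 = d1 - sigma * sqrt(T) = 0.87965233
exp(-rT) = 0.99916735; exp(-qT) = 1.00000000
P = K * exp(-rT) * N(-d2) - S_0 * exp(-qT) * N(-d1)
N(-d1) = 0.17877103; N(-d2) = 0.18952384
P = 22.9500 * 0.99916735 * 0.18952384 - 23.7800 * 1.00000000 * 0.17877103 = 0.0948

Answer: Price = 0.0948


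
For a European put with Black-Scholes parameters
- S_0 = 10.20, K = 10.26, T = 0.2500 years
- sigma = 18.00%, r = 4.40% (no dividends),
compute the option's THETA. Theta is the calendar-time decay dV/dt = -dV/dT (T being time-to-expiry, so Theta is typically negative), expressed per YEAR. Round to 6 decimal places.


d1 = 0.1020542283; d2 = 0.0120542283
phi(d1) = 0.3968701754; exp(-qT) = 1.0000000000; exp(-rT) = 0.9890602788
Theta = -S*exp(-qT)*phi(d1)*sigma/(2*sqrt(T)) + r*K*exp(-rT)*N(-d2) - q*S*exp(-qT)*N(-d1)
N(-d1) = 0.4593568159; N(-d2) = 0.4951911751; sqrt(T) = 0.5000000000
Term 1 = -10.2000 * 1.0000000000 * 0.3968701754 * 0.1800 / (2 * 0.5000000000) = -0.7286536420
Term 2 = 0.0440 * 10.2600 * 0.9890602788 * 0.4951911751 = 0.2211035392
Term 3 = 0 (no dividend yield, q = 0)
Theta = -0.7286536420 + (0.2211035392) + (0.0000000000) = -0.507550

Answer: Theta = -0.507550


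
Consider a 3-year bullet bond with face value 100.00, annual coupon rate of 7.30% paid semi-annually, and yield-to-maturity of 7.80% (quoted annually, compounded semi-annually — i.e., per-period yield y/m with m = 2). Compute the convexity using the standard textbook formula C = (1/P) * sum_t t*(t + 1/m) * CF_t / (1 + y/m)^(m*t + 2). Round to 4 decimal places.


Answer: Convexity = 8.6354

Derivation:
Coupon per period c = face * coupon_rate / m = 3.650000
Periods per year m = 2; per-period yield y/m = 0.039000
Number of cashflows N = 6
Cashflows (t years, CF_t, discount factor 1/(1+y/m)^(m*t), PV):
  t = 0.5000: CF_t = 3.650000, DF = 0.962464, PV = 3.512993
  t = 1.0000: CF_t = 3.650000, DF = 0.926337, PV = 3.381129
  t = 1.5000: CF_t = 3.650000, DF = 0.891566, PV = 3.254215
  t = 2.0000: CF_t = 3.650000, DF = 0.858100, PV = 3.132064
  t = 2.5000: CF_t = 3.650000, DF = 0.825890, PV = 3.014499
  t = 3.0000: CF_t = 103.650000, DF = 0.794889, PV = 82.390288
Price P = sum_t PV_t = 98.685189
Convexity numerator sum_t t*(t + 1/m) * CF_t / (1+y/m)^(m*t + 2):
  t = 0.5000: term = 1.627107
  t = 1.0000: term = 4.698097
  t = 1.5000: term = 9.043497
  t = 2.0000: term = 14.506732
  t = 2.5000: term = 20.943309
  t = 3.0000: term = 801.372112
Convexity = (1/P) * sum = 852.190854 / 98.685189 = 8.635448


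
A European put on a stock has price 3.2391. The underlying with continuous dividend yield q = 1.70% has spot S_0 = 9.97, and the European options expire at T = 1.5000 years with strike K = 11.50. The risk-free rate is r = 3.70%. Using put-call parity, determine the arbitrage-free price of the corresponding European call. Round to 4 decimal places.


Answer: Call price = 2.0789

Derivation:
Put-call parity: C - P = S_0 * exp(-qT) - K * exp(-rT).
S_0 * exp(-qT) = 9.9700 * 0.97482238 = 9.71897912
K * exp(-rT) = 11.5000 * 0.94601202 = 10.87913827
C = P + S*exp(-qT) - K*exp(-rT)
C = 3.2391 + 9.71897912 - 10.87913827 = 2.0789


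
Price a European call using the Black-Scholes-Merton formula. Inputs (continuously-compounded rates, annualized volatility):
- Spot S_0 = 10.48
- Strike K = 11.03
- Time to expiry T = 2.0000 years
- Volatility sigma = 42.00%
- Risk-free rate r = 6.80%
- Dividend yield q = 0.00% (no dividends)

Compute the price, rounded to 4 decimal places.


d1 = (ln(S/K) + (r - q + 0.5*sigma^2) * T) / (sigma * sqrt(T)) = 0.43983699
d2 = d1 - sigma * sqrt(T) = -0.15413270
exp(-rT) = 0.87284263; exp(-qT) = 1.00000000
C = S_0 * exp(-qT) * N(d1) - K * exp(-rT) * N(d2)
N(d1) = 0.66997241; N(d2) = 0.43875255
C = 10.4800 * 1.00000000 * 0.66997241 - 11.0300 * 0.87284263 * 0.43875255 = 2.7972

Answer: Price = 2.7972


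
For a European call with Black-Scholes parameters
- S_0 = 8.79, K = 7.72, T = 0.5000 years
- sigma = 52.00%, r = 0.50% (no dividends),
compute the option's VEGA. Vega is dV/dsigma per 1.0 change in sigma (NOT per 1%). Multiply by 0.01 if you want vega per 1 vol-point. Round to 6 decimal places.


d1 = 0.5436572746; d2 = 0.1759617484
phi(d1) = 0.3441353811; exp(-qT) = 1.0000000000; exp(-rT) = 0.9975031224
Vega = S * exp(-qT) * phi(d1) * sqrt(T) = 8.7900 * 1.0000000000 * 0.3441353811 * 0.7071067812 = 2.138963

Answer: Vega = 2.138963


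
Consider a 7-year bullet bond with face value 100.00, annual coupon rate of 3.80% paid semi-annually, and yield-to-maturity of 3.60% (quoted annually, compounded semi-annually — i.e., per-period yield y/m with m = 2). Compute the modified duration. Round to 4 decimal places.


Answer: Modified duration = 6.1077

Derivation:
Coupon per period c = face * coupon_rate / m = 1.900000
Periods per year m = 2; per-period yield y/m = 0.018000
Number of cashflows N = 14
Cashflows (t years, CF_t, discount factor 1/(1+y/m)^(m*t), PV):
  t = 0.5000: CF_t = 1.900000, DF = 0.982318, PV = 1.866405
  t = 1.0000: CF_t = 1.900000, DF = 0.964949, PV = 1.833403
  t = 1.5000: CF_t = 1.900000, DF = 0.947887, PV = 1.800986
  t = 2.0000: CF_t = 1.900000, DF = 0.931127, PV = 1.769141
  t = 2.5000: CF_t = 1.900000, DF = 0.914663, PV = 1.737860
  t = 3.0000: CF_t = 1.900000, DF = 0.898490, PV = 1.707131
  t = 3.5000: CF_t = 1.900000, DF = 0.882603, PV = 1.676946
  t = 4.0000: CF_t = 1.900000, DF = 0.866997, PV = 1.647295
  t = 4.5000: CF_t = 1.900000, DF = 0.851667, PV = 1.618168
  t = 5.0000: CF_t = 1.900000, DF = 0.836608, PV = 1.589556
  t = 5.5000: CF_t = 1.900000, DF = 0.821816, PV = 1.561450
  t = 6.0000: CF_t = 1.900000, DF = 0.807285, PV = 1.533841
  t = 6.5000: CF_t = 1.900000, DF = 0.793010, PV = 1.506720
  t = 7.0000: CF_t = 101.900000, DF = 0.778989, PV = 79.378939
Price P = sum_t PV_t = 101.227841
First compute Macaulay numerator sum_t t * PV_t:
  t * PV_t at t = 0.5000: 0.933202
  t * PV_t at t = 1.0000: 1.833403
  t * PV_t at t = 1.5000: 2.701479
  t * PV_t at t = 2.0000: 3.538282
  t * PV_t at t = 2.5000: 4.344649
  t * PV_t at t = 3.0000: 5.121394
  t * PV_t at t = 3.5000: 5.869312
  t * PV_t at t = 4.0000: 6.589180
  t * PV_t at t = 4.5000: 7.281756
  t * PV_t at t = 5.0000: 7.947780
  t * PV_t at t = 5.5000: 8.587974
  t * PV_t at t = 6.0000: 9.203044
  t * PV_t at t = 6.5000: 9.793679
  t * PV_t at t = 7.0000: 555.652576
Macaulay duration D = 629.397711 / 101.227841 = 6.217634
Modified duration = D / (1 + y/m) = 6.217634 / (1 + 0.018000) = 6.107696


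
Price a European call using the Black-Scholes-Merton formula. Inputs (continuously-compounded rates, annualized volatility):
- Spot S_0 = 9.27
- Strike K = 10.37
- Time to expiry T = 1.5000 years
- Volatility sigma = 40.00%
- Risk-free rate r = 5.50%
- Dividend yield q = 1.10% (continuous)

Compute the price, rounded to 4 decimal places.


Answer: Price = 1.5987

Derivation:
d1 = (ln(S/K) + (r - q + 0.5*sigma^2) * T) / (sigma * sqrt(T)) = 0.15077907
d2 = d1 - sigma * sqrt(T) = -0.33911888
exp(-rT) = 0.92081144; exp(-qT) = 0.98363538
C = S_0 * exp(-qT) * N(d1) - K * exp(-rT) * N(d2)
N(d1) = 0.55992500; N(d2) = 0.36726009
C = 9.2700 * 0.98363538 * 0.55992500 - 10.3700 * 0.92081144 * 0.36726009 = 1.5987


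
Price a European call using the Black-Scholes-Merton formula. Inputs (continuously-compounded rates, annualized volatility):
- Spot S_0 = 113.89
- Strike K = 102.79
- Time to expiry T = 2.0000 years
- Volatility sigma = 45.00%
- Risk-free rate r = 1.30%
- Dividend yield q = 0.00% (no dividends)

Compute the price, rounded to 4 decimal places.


d1 = (ln(S/K) + (r - q + 0.5*sigma^2) * T) / (sigma * sqrt(T)) = 0.52018703
d2 = d1 - sigma * sqrt(T) = -0.11620907
exp(-rT) = 0.97433509; exp(-qT) = 1.00000000
C = S_0 * exp(-qT) * N(d1) - K * exp(-rT) * N(d2)
N(d1) = 0.69853339; N(d2) = 0.45374342
C = 113.8900 * 1.00000000 * 0.69853339 - 102.7900 * 0.97433509 * 0.45374342 = 34.1127

Answer: Price = 34.1127


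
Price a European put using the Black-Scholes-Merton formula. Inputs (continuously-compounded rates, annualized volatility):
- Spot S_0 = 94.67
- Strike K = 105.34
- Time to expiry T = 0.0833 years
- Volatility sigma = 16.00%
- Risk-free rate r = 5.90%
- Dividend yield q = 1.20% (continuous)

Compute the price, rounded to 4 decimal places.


Answer: Price = 10.2689

Derivation:
d1 = (ln(S/K) + (r - q + 0.5*sigma^2) * T) / (sigma * sqrt(T)) = -2.20479422
d2 = d1 - sigma * sqrt(T) = -2.25097300
exp(-rT) = 0.99509736; exp(-qT) = 0.99900090
P = K * exp(-rT) * N(-d2) - S_0 * exp(-qT) * N(-d1)
N(-d1) = 0.98626573; N(-d2) = 0.98780638
P = 105.3400 * 0.99509736 * 0.98780638 - 94.6700 * 0.99900090 * 0.98626573 = 10.2689


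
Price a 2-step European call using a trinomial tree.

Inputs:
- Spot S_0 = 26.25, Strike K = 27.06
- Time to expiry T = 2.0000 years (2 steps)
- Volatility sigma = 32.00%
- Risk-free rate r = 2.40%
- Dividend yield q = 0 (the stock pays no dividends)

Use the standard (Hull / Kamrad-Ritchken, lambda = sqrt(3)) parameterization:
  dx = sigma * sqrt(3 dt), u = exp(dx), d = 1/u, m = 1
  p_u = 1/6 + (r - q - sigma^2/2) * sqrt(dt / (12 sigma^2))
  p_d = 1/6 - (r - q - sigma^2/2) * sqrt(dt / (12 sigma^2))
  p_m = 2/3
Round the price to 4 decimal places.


Answer: Price = V(0,0) = 4.3757

Derivation:
dt = T/N = 1.000000; dx = sigma*sqrt(3*dt) = 0.554256
u = exp(dx) = 1.740646; d = 1/u = 0.574499
p_u = 0.142129, p_m = 0.666667, p_d = 0.191204
Discount per step: exp(-r*dt) = 0.976286
Stock lattice S(k, j) with j the centered position index:
  k=0: S(0,+0) = 26.2500
  k=1: S(1,-1) = 15.0806; S(1,+0) = 26.2500; S(1,+1) = 45.6920
  k=2: S(2,-2) = 8.6638; S(2,-1) = 15.0806; S(2,+0) = 26.2500; S(2,+1) = 45.6920; S(2,+2) = 79.5335
Terminal payoffs V(N, j) = max(S_T - K, 0):
  V(2,-2) = 0.000000; V(2,-1) = 0.000000; V(2,+0) = 0.000000; V(2,+1) = 18.631955; V(2,+2) = 52.473515
Backward induction: V(k, j) = exp(-r*dt) * [p_u * V(k+1, j+1) + p_m * V(k+1, j) + p_d * V(k+1, j-1)]
  V(1,-1) = exp(-r*dt) * [p_u*0.000000 + p_m*0.000000 + p_d*0.000000] = 0.000000
  V(1,+0) = exp(-r*dt) * [p_u*18.631955 + p_m*0.000000 + p_d*0.000000] = 2.585347
  V(1,+1) = exp(-r*dt) * [p_u*52.473515 + p_m*18.631955 + p_d*0.000000] = 19.407902
  V(0,+0) = exp(-r*dt) * [p_u*19.407902 + p_m*2.585347 + p_d*0.000000] = 4.375709


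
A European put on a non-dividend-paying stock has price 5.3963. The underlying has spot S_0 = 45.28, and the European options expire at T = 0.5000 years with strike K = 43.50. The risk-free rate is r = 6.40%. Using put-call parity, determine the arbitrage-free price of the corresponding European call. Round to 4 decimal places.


Put-call parity: C - P = S_0 * exp(-qT) - K * exp(-rT).
S_0 * exp(-qT) = 45.2800 * 1.00000000 = 45.28000000
K * exp(-rT) = 43.5000 * 0.96850658 = 42.13003632
C = P + S*exp(-qT) - K*exp(-rT)
C = 5.3963 + 45.28000000 - 42.13003632 = 8.5463

Answer: Call price = 8.5463


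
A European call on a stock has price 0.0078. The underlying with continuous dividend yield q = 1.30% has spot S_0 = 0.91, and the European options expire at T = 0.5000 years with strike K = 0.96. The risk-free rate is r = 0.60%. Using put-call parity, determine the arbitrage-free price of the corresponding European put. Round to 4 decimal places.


Put-call parity: C - P = S_0 * exp(-qT) - K * exp(-rT).
S_0 * exp(-qT) = 0.9100 * 0.99352108 = 0.90410418
K * exp(-rT) = 0.9600 * 0.99700450 = 0.95712432
P = C - S*exp(-qT) + K*exp(-rT)
P = 0.0078 - 0.90410418 + 0.95712432 = 0.0608

Answer: Put price = 0.0608


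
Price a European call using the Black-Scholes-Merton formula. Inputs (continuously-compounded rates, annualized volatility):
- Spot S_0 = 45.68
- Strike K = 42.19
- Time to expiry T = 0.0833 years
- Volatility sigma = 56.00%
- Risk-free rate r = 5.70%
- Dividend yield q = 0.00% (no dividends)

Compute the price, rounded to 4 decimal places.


d1 = (ln(S/K) + (r - q + 0.5*sigma^2) * T) / (sigma * sqrt(T)) = 0.60192689
d2 = d1 - sigma * sqrt(T) = 0.44030115
exp(-rT) = 0.99526315; exp(-qT) = 1.00000000
C = S_0 * exp(-qT) * N(d1) - K * exp(-rT) * N(d2)
N(d1) = 0.72638860; N(d2) = 0.67014050
C = 45.6800 * 1.00000000 * 0.72638860 - 42.1900 * 0.99526315 * 0.67014050 = 5.0421

Answer: Price = 5.0421


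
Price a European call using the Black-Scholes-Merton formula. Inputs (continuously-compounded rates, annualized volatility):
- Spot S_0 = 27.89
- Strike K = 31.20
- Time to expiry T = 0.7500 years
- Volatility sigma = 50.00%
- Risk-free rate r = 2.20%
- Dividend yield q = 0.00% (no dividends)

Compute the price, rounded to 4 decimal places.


d1 = (ln(S/K) + (r - q + 0.5*sigma^2) * T) / (sigma * sqrt(T)) = -0.00438762
d2 = d1 - sigma * sqrt(T) = -0.43740032
exp(-rT) = 0.98363538; exp(-qT) = 1.00000000
C = S_0 * exp(-qT) * N(d1) - K * exp(-rT) * N(d2)
N(d1) = 0.49824960; N(d2) = 0.33091053
C = 27.8900 * 1.00000000 * 0.49824960 - 31.2000 * 0.98363538 * 0.33091053 = 3.7407

Answer: Price = 3.7407
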